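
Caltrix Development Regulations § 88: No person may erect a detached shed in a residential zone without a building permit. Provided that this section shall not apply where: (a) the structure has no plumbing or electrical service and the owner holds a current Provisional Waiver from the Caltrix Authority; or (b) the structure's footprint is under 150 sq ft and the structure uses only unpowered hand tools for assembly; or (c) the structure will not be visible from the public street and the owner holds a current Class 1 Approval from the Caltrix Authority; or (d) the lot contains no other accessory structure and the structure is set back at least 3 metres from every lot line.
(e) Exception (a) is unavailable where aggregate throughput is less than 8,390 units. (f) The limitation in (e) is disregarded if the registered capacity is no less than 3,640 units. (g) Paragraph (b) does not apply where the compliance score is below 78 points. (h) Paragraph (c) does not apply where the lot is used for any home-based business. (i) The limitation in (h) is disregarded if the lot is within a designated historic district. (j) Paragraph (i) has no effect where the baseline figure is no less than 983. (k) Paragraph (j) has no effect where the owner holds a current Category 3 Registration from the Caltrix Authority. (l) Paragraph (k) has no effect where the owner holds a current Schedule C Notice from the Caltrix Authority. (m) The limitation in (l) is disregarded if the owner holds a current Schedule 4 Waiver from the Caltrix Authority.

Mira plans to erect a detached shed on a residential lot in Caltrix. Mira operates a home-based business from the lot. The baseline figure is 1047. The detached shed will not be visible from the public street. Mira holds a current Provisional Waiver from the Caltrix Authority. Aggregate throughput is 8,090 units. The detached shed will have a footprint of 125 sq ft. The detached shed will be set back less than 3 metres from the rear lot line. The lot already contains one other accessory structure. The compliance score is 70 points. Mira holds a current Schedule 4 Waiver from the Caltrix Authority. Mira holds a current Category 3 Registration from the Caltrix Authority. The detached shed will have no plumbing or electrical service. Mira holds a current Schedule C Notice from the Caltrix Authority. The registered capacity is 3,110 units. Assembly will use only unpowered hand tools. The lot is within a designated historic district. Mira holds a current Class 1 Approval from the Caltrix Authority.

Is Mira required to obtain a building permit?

No — exception (c) applies; Mira does not need a building permit.

Exception (a): there is no plumbing or electrical service; a current Provisional Waiver is held — every condition holds. But applying paragraphs (e)–(f): (e) operates against (a): aggregate throughput is 8,090 units, less than the 8,390 units limit. (f), which would lift (e), is not engaged — the registered capacity is 3,110 units, short of 3,640 units. (a) is therefore removed.
Exception (b) is satisfied on its face — the structure's footprint is 125 sq ft, under the 150 sq ft limit; assembly uses only hand tools. However, paragraph (g) must be considered: (g) applies — the compliance score is 70 points, below the 78 points limit. (b) is therefore removed.
All of (c)'s requirements are met (the structure will not be visible from the street; a current Class 1 Approval is held). Applying paragraphs (h)–(m): (h) would limit (c) — a home-based business operates on the lot — but (i) sets (h) aside: (i) operates against (h): the lot is in a historic district. (j) operates (the baseline figure is 1,047, meeting the 983 threshold), but yields to (k): (k) applies — a current Category 3 Registration is held. (l) operates (a current Schedule C Notice is held), but yields to (m): (m) is triggered — a current Schedule 4 Waiver is held. Exception (c) stands.
Exception (d) requires that the lot contains no other accessory structure; but the lot already has another accessory structure, so (d) is unavailable.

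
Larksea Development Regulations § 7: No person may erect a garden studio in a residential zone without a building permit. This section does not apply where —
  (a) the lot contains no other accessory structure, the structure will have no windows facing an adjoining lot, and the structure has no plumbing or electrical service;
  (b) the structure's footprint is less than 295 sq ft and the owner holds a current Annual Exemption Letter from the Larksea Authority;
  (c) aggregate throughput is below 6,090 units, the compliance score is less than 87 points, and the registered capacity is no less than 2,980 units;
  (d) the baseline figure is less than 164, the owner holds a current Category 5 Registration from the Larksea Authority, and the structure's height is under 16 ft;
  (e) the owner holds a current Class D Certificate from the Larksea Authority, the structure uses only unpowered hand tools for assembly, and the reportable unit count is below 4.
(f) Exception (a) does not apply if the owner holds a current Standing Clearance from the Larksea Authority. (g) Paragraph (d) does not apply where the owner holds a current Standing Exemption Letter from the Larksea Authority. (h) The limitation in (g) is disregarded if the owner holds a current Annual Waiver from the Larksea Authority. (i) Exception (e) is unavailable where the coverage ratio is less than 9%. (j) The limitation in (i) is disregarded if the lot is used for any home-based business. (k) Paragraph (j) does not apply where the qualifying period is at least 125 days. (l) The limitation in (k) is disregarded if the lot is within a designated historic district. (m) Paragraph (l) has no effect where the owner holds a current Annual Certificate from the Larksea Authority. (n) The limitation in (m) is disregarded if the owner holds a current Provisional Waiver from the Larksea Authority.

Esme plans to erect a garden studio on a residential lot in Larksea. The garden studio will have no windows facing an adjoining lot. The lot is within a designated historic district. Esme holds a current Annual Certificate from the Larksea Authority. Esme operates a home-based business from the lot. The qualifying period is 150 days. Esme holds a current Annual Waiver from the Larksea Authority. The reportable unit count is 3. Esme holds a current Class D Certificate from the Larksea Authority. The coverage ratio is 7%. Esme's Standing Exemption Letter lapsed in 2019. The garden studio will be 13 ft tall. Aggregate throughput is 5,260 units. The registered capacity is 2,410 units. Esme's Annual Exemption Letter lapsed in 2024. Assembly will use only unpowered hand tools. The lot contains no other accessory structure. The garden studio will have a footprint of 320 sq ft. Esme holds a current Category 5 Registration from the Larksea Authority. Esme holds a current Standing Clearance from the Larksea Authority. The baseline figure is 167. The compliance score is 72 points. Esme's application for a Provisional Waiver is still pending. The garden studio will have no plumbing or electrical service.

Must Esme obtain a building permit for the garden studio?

Exception (a) is satisfied on its face — the lot has no other accessory structure; no windows face an adjoining lot; there is no plumbing or electrical service. However, paragraph (f) must be considered: (f) operates against (a): a current Standing Clearance is held. Exception (a) does not apply.
Exception (b) does not apply: the structure's footprint is 320 sq ft, not less than 295 sq ft.
Exception (c) does not apply: the registered capacity is 2,410 units, short of 2,980 units.
Exception (d) fails — the baseline figure is 167, not less than 164.
Exception (e): a current Class D Certificate is held; assembly uses only hand tools; the reportable unit count is 3, below the 4 limit — every condition holds. Turning to paragraphs (i)–(n): (i) operates against (e): the coverage ratio is 7%, less than the 9% limit. (j) would limit (i) — a home-based business operates on the lot — but (k) sets (j) aside: (k) operates against (j): the qualifying period is 150 days, meeting the 125 days threshold. (l) is engaged (the lot is in a historic district), but yields to (m): (m) operates against (l): a current Annual Certificate is held. (n) does not operate here (no current Provisional Waiver is held), so (m) stands. (e) is therefore removed.
No exception is made out. Esme falls within the general rule.

Yes — Esme must obtain a building permit.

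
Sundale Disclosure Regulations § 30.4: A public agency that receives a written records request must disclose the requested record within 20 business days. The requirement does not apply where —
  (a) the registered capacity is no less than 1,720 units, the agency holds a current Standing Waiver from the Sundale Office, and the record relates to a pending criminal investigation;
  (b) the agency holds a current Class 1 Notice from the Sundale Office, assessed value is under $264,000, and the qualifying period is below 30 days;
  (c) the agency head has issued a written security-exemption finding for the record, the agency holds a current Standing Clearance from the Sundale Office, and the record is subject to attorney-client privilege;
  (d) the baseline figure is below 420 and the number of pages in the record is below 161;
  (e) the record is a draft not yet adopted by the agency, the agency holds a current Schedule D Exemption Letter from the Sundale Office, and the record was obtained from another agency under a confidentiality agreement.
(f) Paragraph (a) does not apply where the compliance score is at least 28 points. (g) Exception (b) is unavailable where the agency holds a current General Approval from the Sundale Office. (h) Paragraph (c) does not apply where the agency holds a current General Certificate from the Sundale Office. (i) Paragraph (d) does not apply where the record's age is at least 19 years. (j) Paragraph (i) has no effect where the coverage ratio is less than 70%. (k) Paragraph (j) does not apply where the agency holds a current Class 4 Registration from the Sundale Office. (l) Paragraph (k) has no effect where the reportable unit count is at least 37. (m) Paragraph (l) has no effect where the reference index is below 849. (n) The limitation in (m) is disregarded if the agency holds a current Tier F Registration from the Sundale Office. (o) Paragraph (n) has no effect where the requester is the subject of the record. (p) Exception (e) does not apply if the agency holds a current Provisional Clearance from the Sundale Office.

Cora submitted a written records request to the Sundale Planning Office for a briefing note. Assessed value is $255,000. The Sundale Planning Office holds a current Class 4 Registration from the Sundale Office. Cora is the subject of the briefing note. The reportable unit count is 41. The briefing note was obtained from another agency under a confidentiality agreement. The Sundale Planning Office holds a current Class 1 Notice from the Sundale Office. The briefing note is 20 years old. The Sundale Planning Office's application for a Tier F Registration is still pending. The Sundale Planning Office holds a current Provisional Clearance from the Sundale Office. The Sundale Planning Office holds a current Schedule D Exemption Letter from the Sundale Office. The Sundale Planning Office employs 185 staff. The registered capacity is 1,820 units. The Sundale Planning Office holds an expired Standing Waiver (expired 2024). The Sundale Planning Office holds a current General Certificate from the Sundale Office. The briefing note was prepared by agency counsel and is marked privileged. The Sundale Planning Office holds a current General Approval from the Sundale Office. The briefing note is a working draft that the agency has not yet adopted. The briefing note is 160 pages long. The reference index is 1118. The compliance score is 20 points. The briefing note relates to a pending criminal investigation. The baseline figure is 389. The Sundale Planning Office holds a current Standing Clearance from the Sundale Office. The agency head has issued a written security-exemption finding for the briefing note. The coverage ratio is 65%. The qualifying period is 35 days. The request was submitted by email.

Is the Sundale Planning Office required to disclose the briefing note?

No — exception (d) applies; the Sundale Planning Office is not required to disclose the briefing note.

Exception (a) fails — no current Standing Waiver is held.
Exception (b) requires that the qualifying period is below 30 days; but the qualifying period is 35 days, not below 30 days, so (b) is unavailable.
All of (c)'s requirements are met (a written security-exemption finding has been issued; a current Standing Clearance is held; the briefing note is privileged). However, paragraph (h) must be considered: (h) operates against (c): a current General Certificate is held. Exception (c) does not apply.
Exception (d): the baseline figure is 389, below the 420 limit; the number of pages in the record is 160, below the 161 limit — every condition holds. As to paragraphs (i)–(o): (i) would limit (d) — the record's age is 20 years, meeting the 19 years threshold — but (j) sets (i) aside: (j) operates against (i): the coverage ratio is 65%, less than the 70% limit. (k) applies (a current Class 4 Registration is held), but is itself disapplied by (l): (l) operates — the reportable unit count is 41, meeting the 37 threshold. (m), which would lift (l), is inapplicable — the reference index is 1,118, not below 849. So (d) applies.
Exception (e) is satisfied on its face — the briefing note is an unadopted draft; a current Schedule D Exemption Letter is held; the briefing note was obtained under a confidentiality agreement. But: (p) operates against (e): a current Provisional Clearance is held. So (e) is unavailable.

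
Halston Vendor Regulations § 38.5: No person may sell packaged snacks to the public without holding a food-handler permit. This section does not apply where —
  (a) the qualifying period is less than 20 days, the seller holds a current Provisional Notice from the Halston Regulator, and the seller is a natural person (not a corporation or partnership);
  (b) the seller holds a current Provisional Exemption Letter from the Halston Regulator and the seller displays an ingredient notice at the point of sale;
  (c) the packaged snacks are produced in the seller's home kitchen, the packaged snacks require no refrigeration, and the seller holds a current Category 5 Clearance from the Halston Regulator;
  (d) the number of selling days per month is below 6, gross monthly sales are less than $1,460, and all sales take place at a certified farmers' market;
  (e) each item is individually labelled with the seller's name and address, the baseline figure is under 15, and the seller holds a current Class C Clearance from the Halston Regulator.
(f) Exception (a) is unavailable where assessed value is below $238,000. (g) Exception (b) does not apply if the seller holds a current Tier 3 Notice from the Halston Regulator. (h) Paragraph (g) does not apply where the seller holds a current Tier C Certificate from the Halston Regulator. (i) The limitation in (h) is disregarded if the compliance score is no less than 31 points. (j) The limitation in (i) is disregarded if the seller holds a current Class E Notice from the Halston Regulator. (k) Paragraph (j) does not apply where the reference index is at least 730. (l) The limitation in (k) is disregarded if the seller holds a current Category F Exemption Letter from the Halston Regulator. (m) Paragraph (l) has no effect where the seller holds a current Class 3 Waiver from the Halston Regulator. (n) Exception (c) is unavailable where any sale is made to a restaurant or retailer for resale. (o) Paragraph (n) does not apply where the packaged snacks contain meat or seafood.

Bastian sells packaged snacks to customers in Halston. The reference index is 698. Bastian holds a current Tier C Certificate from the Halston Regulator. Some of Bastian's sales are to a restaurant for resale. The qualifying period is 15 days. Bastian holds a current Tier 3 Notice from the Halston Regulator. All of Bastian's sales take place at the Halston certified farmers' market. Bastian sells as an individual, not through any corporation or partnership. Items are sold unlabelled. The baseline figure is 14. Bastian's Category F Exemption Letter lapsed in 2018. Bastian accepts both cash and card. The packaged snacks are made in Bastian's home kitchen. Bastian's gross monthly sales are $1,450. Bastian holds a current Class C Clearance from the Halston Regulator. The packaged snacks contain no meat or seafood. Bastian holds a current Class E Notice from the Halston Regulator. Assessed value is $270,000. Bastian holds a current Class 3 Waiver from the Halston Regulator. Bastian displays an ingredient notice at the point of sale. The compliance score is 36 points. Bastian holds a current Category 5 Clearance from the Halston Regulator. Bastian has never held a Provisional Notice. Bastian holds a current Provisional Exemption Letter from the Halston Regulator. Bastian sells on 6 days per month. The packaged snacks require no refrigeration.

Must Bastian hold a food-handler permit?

No — exception (b) applies; Bastian is not required to hold a food-handler permit.

Exception (a) fails — there is no Provisional Notice in force.
All of (b)'s requirements are met (a current Provisional Exemption Letter is held; an ingredient notice is displayed). Applying paragraphs (g)–(m): (g) would limit (b) — a current Tier 3 Notice is held — but (h) sets (g) aside: (h) operates against (g): a current Tier C Certificate is held. (i) would limit (h) — the compliance score is 36 points, meeting the 31 points threshold — but (j) sets (i) aside: (j) operates against (i): a current Class E Notice is held. (k) is not engaged (the reference index is 698, short of 730), so (j) stands. So (b) applies.
Exception (c) is satisfied on its face — the packaged snacks are home-kitchen produced; the packaged snacks are shelf-stable; a current Category 5 Clearance is held. But applying paragraphs (n)–(o): (n) is triggered — some sales are to a restaurant for resale. (o) is not engaged (the packaged snacks contain no meat or seafood), so (n) stands. Exception (c) does not apply.
Exception (d) fails — the number of selling days per month is 6, not below 6.
Exception (e) fails — items are sold unlabelled.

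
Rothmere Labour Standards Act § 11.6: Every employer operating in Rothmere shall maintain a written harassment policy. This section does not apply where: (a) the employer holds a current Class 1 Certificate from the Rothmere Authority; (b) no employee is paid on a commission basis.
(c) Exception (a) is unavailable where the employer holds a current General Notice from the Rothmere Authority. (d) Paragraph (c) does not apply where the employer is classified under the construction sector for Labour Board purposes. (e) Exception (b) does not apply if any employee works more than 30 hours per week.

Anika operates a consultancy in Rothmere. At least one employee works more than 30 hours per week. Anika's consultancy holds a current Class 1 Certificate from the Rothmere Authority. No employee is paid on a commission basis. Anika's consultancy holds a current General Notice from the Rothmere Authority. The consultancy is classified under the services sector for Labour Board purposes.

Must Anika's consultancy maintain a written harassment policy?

Exception (a) is satisfied on its face — a current Class 1 Certificate is held. However, paragraphs (c)–(d) must be considered: (c) is engaged — a current General Notice is held. (d) is inapplicable (the consultancy is classified under the services sector), so (c) stands. (a) is therefore removed.
All of (b)'s requirements are met (no employee is paid on commission). But applying paragraph (e): (e) is triggered — at least one employee exceeds 30 hours/week. So (b) is unavailable.
None of the exceptions is available; § 11.6 applies in full.

Yes — Anika's consultancy must maintain a written harassment policy.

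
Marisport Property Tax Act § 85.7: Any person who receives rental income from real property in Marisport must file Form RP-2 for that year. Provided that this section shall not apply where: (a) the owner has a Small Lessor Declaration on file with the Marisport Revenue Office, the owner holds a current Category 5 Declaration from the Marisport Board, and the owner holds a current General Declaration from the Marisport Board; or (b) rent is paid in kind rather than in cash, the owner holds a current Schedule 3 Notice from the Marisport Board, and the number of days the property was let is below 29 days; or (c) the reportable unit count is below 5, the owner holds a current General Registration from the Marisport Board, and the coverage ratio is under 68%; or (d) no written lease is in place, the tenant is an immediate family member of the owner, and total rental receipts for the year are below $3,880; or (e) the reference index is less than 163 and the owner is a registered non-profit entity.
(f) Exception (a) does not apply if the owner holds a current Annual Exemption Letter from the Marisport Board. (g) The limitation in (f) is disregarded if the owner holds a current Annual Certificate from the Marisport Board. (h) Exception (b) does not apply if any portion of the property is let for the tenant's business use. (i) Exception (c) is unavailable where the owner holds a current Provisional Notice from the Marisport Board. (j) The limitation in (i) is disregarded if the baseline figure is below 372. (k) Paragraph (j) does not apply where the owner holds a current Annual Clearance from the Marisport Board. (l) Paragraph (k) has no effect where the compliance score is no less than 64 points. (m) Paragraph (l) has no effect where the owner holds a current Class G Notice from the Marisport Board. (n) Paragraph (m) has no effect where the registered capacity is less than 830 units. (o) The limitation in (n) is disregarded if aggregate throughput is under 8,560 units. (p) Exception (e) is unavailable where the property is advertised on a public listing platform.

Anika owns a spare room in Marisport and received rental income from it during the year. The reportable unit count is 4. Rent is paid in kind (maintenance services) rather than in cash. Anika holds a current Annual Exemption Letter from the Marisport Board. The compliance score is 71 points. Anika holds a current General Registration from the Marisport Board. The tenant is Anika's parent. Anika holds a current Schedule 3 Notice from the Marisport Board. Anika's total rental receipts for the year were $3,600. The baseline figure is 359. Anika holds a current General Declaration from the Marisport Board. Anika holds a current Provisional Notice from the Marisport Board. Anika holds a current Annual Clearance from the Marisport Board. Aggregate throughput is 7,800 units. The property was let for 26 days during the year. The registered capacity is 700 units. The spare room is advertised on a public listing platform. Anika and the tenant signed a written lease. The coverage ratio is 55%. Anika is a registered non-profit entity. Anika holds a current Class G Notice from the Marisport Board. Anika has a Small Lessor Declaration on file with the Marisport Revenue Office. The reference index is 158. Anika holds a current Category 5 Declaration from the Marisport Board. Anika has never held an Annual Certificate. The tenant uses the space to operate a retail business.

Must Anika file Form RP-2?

All of (a)'s requirements are met (a Small Lessor Declaration is on file; a current Category 5 Declaration is held; a current General Declaration is held). But applying paragraphs (f)–(g): (f) operates against (a): a current Annual Exemption Letter is held. (g) is inapplicable (the Annual Certificate is not current), so (f) stands. So (a) is unavailable.
Exception (b): rent is paid in kind; a current Schedule 3 Notice is held; the number of days the property was let is 26 days, below the 29 days limit — every condition holds. However, paragraph (h) must be considered: (h) operates against (b): the space is let for business use. Exception (b) does not apply.
Exception (c)'s conditions are all satisfied: the reportable unit count is 4, below the 5 limit; a current General Registration is held; the coverage ratio is 55%, under the 68% limit. But: (i) is triggered — a current Provisional Notice is held. (j) applies (the baseline figure is 359, below the 372 limit), but is set aside by (k): (k) operates against (j): a current Annual Clearance is held. (l) would limit (k) — the compliance score is 71 points, meeting the 64 points threshold — but (m) sets (l) aside: (m) applies — a current Class G Notice is held. (n) operates (the registered capacity is 700 units, less than the 830 units limit), but is set aside by (o): (o) applies — aggregate throughput is 7,800 units, under the 8,560 units limit. So (c) is unavailable.
Exception (d) fails — a written lease is in place.
Exception (e): the reference index is 158, less than the 163 limit; Anika is a registered non-profit — every condition holds. But: (p) is triggered — the property is publicly advertised. (e) is therefore removed.
No exception is made out. Anika falls within the general rule.

Yes — Anika must file Form RP-2.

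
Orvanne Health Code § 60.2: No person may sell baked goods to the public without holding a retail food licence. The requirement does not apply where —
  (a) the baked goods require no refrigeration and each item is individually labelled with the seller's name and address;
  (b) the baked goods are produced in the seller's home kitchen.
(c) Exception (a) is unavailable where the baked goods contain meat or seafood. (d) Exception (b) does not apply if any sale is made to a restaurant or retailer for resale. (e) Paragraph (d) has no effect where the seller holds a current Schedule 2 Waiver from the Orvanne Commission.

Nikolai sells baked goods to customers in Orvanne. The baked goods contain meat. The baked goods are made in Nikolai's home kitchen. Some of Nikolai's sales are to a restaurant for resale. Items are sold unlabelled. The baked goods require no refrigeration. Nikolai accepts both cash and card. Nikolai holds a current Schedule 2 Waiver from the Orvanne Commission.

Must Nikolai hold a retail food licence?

Exception (a) requires that each item is individually labelled with the seller's name and address; but items are sold unlabelled, so (a) is unavailable.
Exception (b)'s conditions are all satisfied: the baked goods are home-kitchen produced. Under paragraphs (d)–(e): (d) would limit (b) — some sales are to a restaurant for resale — but (e) sets (d) aside: (e) operates against (d): a current Schedule 2 Waiver is held. So (b) applies.

No — exception (b) applies; Nikolai is not required to hold a retail food licence.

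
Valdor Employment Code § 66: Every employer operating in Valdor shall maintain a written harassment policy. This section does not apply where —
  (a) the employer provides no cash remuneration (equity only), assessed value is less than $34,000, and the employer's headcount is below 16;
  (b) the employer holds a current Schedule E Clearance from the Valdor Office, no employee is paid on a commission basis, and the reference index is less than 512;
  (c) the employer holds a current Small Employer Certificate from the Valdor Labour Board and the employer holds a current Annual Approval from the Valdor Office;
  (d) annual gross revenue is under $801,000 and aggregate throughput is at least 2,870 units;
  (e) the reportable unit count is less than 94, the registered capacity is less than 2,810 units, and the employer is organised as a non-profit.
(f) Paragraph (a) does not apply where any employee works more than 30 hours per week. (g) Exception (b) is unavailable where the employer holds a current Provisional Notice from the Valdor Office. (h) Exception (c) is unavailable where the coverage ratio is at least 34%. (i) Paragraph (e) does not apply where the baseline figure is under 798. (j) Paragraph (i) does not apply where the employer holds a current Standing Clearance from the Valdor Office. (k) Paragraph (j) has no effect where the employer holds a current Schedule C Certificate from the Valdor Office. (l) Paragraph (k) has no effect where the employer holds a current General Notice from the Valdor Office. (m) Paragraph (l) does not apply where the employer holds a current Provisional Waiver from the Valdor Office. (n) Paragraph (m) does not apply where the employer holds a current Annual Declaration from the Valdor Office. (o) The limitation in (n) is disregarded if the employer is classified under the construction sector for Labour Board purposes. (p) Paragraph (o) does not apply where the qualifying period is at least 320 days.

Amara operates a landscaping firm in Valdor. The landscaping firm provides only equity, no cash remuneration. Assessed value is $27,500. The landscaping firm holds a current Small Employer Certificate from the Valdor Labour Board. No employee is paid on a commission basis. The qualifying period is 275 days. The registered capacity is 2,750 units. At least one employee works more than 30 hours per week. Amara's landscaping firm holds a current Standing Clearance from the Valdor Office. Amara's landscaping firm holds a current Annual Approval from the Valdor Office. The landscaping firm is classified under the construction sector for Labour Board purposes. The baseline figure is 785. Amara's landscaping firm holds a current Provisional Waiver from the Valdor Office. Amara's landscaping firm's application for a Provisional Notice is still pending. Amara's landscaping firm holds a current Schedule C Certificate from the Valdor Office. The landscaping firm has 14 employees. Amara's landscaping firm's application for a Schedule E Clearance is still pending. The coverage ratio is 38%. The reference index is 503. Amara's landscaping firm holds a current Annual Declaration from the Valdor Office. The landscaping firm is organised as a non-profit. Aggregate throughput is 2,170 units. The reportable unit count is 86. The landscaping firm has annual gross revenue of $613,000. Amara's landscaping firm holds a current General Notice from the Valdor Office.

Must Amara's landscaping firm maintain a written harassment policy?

Yes — Amara's landscaping firm must maintain a written harassment policy.

Exception (a): remuneration is equity-only; assessed value is $27,500, less than the $34,000 limit; the employer's headcount is 14, below the 16 limit — every condition holds. However, paragraph (f) must be considered: (f) operates against (a): at least one employee exceeds 30 hours/week. Exception (a) does not apply.
Exception (b) fails — no current Schedule E Clearance is held.
Exception (c)'s conditions are all satisfied: a current Small Employer Certificate is held; a current Annual Approval is held. However, paragraph (h) must be considered: (h) is triggered — the coverage ratio is 38%, meeting the 34% threshold. Exception (c) does not apply.
Exception (d) fails — aggregate throughput is 2,170 units, short of 2,870 units.
Exception (e)'s conditions are all satisfied: the reportable unit count is 86, less than the 94 limit; the registered capacity is 2,750 units, less than the 2,810 units limit; the employer is a non-profit. But: (i) operates against (e): the baseline figure is 785, under the 798 limit. (j) is triggered (a current Standing Clearance is held), but is itself disapplied by (k): (k) operates against (j): a current Schedule C Certificate is held. (l) applies (a current General Notice is held), but yields to (m): (m) operates against (l): a current Provisional Waiver is held. (n) would limit (m) — a current Annual Declaration is held — but (o) sets (n) aside: (o) applies — the landscaping firm is classified under the construction sector. (p) does not operate here (the qualifying period is 275 days, short of 320 days), so (o) stands. So (e) is unavailable.
None of the exceptions is available; § 66 applies in full.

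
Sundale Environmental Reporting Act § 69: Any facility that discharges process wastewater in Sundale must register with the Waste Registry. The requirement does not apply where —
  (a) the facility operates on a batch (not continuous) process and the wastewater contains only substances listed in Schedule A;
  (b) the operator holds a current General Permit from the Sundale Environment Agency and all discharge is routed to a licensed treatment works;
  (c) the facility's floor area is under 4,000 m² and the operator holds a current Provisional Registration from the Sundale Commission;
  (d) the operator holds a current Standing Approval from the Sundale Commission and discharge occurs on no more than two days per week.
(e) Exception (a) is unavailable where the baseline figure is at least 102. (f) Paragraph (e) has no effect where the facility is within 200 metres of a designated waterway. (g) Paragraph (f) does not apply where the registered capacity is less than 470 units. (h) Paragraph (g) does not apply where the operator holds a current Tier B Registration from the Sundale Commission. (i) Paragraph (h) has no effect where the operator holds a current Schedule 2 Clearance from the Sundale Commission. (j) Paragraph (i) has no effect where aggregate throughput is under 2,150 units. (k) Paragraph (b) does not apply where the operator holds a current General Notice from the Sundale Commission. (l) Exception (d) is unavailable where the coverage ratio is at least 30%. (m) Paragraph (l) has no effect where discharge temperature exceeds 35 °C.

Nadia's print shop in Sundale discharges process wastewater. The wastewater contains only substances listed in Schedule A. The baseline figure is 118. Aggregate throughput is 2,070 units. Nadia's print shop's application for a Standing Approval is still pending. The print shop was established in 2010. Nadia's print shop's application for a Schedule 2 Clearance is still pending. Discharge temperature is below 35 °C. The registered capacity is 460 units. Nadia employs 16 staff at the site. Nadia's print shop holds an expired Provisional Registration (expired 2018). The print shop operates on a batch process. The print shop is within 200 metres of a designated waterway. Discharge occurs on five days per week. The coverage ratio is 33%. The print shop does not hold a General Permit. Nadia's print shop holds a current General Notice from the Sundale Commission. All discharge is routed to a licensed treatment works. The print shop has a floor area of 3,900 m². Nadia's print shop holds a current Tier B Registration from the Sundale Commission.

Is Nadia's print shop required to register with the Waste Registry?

Exception (a)'s conditions are all satisfied: the facility operates on a batch process; the wastewater is Schedule-A-only. Under paragraphs (e)–(j): (e) is engaged (the baseline figure is 118, meeting the 102 threshold), but is itself disapplied by (f): (f) is engaged — the print shop is within 200 m of a designated waterway. (g) would limit (f) — the registered capacity is 460 units, less than the 470 units limit — but (h) sets (g) aside: (h) operates against (g): a current Tier B Registration is held. (i), which would lift (h), is not triggered — there is no Schedule 2 Clearance in force. (a) remains available.
Exception (b) requires that the operator holds a current General Permit from the Sundale Environment Agency; but no General Permit is held, so (b) is unavailable.
Exception (c) requires that the operator holds a current Provisional Registration from the Sundale Commission; but no current Provisional Registration is held, so (c) is unavailable.
Exception (d) does not apply: no current Standing Approval is held.

No — exception (a) applies; Nadia's print shop is not required to register with the Waste Registry.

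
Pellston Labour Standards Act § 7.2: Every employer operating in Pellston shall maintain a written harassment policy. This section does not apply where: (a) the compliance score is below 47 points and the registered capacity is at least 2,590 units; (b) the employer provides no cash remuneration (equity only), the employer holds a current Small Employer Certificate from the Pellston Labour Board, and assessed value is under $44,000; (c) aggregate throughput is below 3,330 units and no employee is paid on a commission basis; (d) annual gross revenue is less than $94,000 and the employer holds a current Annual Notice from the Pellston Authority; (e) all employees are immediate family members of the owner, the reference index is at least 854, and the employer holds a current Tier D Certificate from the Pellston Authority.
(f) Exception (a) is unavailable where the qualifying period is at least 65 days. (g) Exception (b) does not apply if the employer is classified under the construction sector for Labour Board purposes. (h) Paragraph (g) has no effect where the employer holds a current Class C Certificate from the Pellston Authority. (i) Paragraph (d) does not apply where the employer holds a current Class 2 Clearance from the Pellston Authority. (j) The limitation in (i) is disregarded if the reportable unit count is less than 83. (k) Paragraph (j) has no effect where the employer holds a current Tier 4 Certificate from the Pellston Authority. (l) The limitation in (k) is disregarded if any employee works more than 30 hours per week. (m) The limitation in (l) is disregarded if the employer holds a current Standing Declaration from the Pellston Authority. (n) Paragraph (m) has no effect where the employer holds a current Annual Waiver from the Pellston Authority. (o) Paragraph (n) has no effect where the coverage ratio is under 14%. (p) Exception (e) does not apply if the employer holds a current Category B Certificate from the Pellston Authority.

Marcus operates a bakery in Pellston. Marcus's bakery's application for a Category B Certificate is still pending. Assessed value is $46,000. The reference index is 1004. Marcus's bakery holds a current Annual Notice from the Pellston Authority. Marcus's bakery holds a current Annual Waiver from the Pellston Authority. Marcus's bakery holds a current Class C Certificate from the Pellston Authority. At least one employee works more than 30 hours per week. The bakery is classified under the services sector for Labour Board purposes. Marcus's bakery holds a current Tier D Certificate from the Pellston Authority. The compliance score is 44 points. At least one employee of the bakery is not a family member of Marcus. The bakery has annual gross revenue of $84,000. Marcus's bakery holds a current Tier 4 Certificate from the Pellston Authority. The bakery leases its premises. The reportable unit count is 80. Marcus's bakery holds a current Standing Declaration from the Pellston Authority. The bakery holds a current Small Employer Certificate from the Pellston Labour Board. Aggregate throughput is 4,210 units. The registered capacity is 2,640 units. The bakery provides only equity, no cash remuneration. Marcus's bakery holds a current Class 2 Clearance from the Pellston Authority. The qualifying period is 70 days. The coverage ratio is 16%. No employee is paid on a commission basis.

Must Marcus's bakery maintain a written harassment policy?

No — exception (d) applies; Marcus's bakery is not required to maintain a written harassment policy.

Exception (a)'s conditions are all satisfied: the compliance score is 44 points, below the 47 points limit; the registered capacity is 2,640 units, meeting the 2,590 units threshold. But applying paragraph (f): (f) applies — the qualifying period is 70 days, meeting the 65 days threshold. So (a) is unavailable.
Exception (b) requires that assessed value is under $44,000; but assessed value is $46,000, not under $44,000, so (b) is unavailable.
Exception (c) does not apply: aggregate throughput is 4,210 units, not below 3,330 units.
Exception (d) is satisfied on its face — annual gross revenue is $84,000, less than the $94,000 limit; a current Annual Notice is held. Considering the limiting provisions: (i) would limit (d) — a current Class 2 Clearance is held — but (j) sets (i) aside: (j) operates against (i): the reportable unit count is 80, less than the 83 limit. (k) would limit (j) — a current Tier 4 Certificate is held — but (l) sets (k) aside: (l) operates — at least one employee exceeds 30 hours/week. (m) is triggered (a current Standing Declaration is held), but is set aside by (n): (n) operates against (m): a current Annual Waiver is held. (o) does not operate here (the coverage ratio is 16%, not under 14%), so (n) stands. So (d) applies.
Exception (e) fails — at least one employee is not a family member.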